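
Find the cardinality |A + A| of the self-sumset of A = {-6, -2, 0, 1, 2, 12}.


A + A = {a + a' : a, a' ∈ A}; |A| = 6.
General bounds: 2|A| - 1 ≤ |A + A| ≤ |A|(|A|+1)/2, i.e. 11 ≤ |A + A| ≤ 21.
Lower bound 2|A|-1 is attained iff A is an arithmetic progression.
Enumerate sums a + a' for a ≤ a' (symmetric, so this suffices):
a = -6: -6+-6=-12, -6+-2=-8, -6+0=-6, -6+1=-5, -6+2=-4, -6+12=6
a = -2: -2+-2=-4, -2+0=-2, -2+1=-1, -2+2=0, -2+12=10
a = 0: 0+0=0, 0+1=1, 0+2=2, 0+12=12
a = 1: 1+1=2, 1+2=3, 1+12=13
a = 2: 2+2=4, 2+12=14
a = 12: 12+12=24
Distinct sums: {-12, -8, -6, -5, -4, -2, -1, 0, 1, 2, 3, 4, 6, 10, 12, 13, 14, 24}
|A + A| = 18

|A + A| = 18


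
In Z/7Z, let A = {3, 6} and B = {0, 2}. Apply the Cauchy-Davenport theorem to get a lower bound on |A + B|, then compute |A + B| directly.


Cauchy-Davenport: |A + B| ≥ min(p, |A| + |B| - 1) for A, B nonempty in Z/pZ.
|A| = 2, |B| = 2, p = 7.
CD lower bound = min(7, 2 + 2 - 1) = min(7, 3) = 3.
Compute A + B mod 7 directly:
a = 3: 3+0=3, 3+2=5
a = 6: 6+0=6, 6+2=1
A + B = {1, 3, 5, 6}, so |A + B| = 4.
Verify: 4 ≥ 3? Yes ✓.

CD lower bound = 3, actual |A + B| = 4.


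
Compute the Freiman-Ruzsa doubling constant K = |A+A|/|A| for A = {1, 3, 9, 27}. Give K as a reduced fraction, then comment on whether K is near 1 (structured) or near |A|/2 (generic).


|A| = 4.
Compute A + A by enumerating all 16 pairs.
A + A = {2, 4, 6, 10, 12, 18, 28, 30, 36, 54}, so |A + A| = 10.
K = |A + A| / |A| = 10/4 = 5/2 ≈ 2.5000.
Reference: AP of size 4 gives K = 7/4 ≈ 1.7500; a fully generic set of size 4 gives K ≈ 2.5000.

|A| = 4, |A + A| = 10, K = 10/4 = 5/2.


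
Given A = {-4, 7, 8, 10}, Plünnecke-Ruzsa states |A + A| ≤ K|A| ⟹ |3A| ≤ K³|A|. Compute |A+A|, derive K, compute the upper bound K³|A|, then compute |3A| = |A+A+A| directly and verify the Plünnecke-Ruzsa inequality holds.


|A| = 4.
Step 1: Compute A + A by enumerating all 16 pairs.
A + A = {-8, 3, 4, 6, 14, 15, 16, 17, 18, 20}, so |A + A| = 10.
Step 2: Doubling constant K = |A + A|/|A| = 10/4 = 10/4 ≈ 2.5000.
Step 3: Plünnecke-Ruzsa gives |3A| ≤ K³·|A| = (2.5000)³ · 4 ≈ 62.5000.
Step 4: Compute 3A = A + A + A directly by enumerating all triples (a,b,c) ∈ A³; |3A| = 19.
Step 5: Check 19 ≤ 62.5000? Yes ✓.

K = 10/4, Plünnecke-Ruzsa bound K³|A| ≈ 62.5000, |3A| = 19, inequality holds.


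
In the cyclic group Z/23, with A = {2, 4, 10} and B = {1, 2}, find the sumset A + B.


Work in Z/23Z: reduce every sum a + b modulo 23.
Enumerate all 6 pairs:
a = 2: 2+1=3, 2+2=4
a = 4: 4+1=5, 4+2=6
a = 10: 10+1=11, 10+2=12
Distinct residues collected: {3, 4, 5, 6, 11, 12}
|A + B| = 6 (out of 23 total residues).

A + B = {3, 4, 5, 6, 11, 12}


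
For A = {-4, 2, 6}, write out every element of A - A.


A - A = {a - a' : a, a' ∈ A}.
Compute a - a' for each ordered pair (a, a'):
a = -4: -4--4=0, -4-2=-6, -4-6=-10
a = 2: 2--4=6, 2-2=0, 2-6=-4
a = 6: 6--4=10, 6-2=4, 6-6=0
Collecting distinct values (and noting 0 appears from a-a):
A - A = {-10, -6, -4, 0, 4, 6, 10}
|A - A| = 7

A - A = {-10, -6, -4, 0, 4, 6, 10}


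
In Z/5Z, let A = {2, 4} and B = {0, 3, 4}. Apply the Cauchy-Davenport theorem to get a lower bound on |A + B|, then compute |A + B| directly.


Cauchy-Davenport: |A + B| ≥ min(p, |A| + |B| - 1) for A, B nonempty in Z/pZ.
|A| = 2, |B| = 3, p = 5.
CD lower bound = min(5, 2 + 3 - 1) = min(5, 4) = 4.
Compute A + B mod 5 directly:
a = 2: 2+0=2, 2+3=0, 2+4=1
a = 4: 4+0=4, 4+3=2, 4+4=3
A + B = {0, 1, 2, 3, 4}, so |A + B| = 5.
Verify: 5 ≥ 4? Yes ✓.

CD lower bound = 4, actual |A + B| = 5.


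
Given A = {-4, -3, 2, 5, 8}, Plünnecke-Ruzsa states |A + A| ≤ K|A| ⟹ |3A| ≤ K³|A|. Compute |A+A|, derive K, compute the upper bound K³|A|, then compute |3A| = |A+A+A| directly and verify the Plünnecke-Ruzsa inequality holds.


|A| = 5.
Step 1: Compute A + A by enumerating all 25 pairs.
A + A = {-8, -7, -6, -2, -1, 1, 2, 4, 5, 7, 10, 13, 16}, so |A + A| = 13.
Step 2: Doubling constant K = |A + A|/|A| = 13/5 = 13/5 ≈ 2.6000.
Step 3: Plünnecke-Ruzsa gives |3A| ≤ K³·|A| = (2.6000)³ · 5 ≈ 87.8800.
Step 4: Compute 3A = A + A + A directly by enumerating all triples (a,b,c) ∈ A³; |3A| = 25.
Step 5: Check 25 ≤ 87.8800? Yes ✓.

K = 13/5, Plünnecke-Ruzsa bound K³|A| ≈ 87.8800, |3A| = 25, inequality holds.


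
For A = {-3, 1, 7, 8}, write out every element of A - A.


A - A = {a - a' : a, a' ∈ A}.
Compute a - a' for each ordered pair (a, a'):
a = -3: -3--3=0, -3-1=-4, -3-7=-10, -3-8=-11
a = 1: 1--3=4, 1-1=0, 1-7=-6, 1-8=-7
a = 7: 7--3=10, 7-1=6, 7-7=0, 7-8=-1
a = 8: 8--3=11, 8-1=7, 8-7=1, 8-8=0
Collecting distinct values (and noting 0 appears from a-a):
A - A = {-11, -10, -7, -6, -4, -1, 0, 1, 4, 6, 7, 10, 11}
|A - A| = 13

A - A = {-11, -10, -7, -6, -4, -1, 0, 1, 4, 6, 7, 10, 11}


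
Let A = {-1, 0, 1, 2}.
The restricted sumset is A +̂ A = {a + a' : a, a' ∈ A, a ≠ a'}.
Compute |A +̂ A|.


Restricted sumset: A +̂ A = {a + a' : a ∈ A, a' ∈ A, a ≠ a'}.
Equivalently, take A + A and drop any sum 2a that is achievable ONLY as a + a for a ∈ A (i.e. sums representable only with equal summands).
Enumerate pairs (a, a') with a < a' (symmetric, so each unordered pair gives one sum; this covers all a ≠ a'):
  -1 + 0 = -1
  -1 + 1 = 0
  -1 + 2 = 1
  0 + 1 = 1
  0 + 2 = 2
  1 + 2 = 3
Collected distinct sums: {-1, 0, 1, 2, 3}
|A +̂ A| = 5
(Reference bound: |A +̂ A| ≥ 2|A| - 3 for |A| ≥ 2, with |A| = 4 giving ≥ 5.)

|A +̂ A| = 5


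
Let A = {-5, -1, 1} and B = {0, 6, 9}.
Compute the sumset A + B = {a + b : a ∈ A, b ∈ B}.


A + B = {a + b : a ∈ A, b ∈ B}.
Enumerate all |A|·|B| = 3·3 = 9 pairs (a, b) and collect distinct sums.
a = -5: -5+0=-5, -5+6=1, -5+9=4
a = -1: -1+0=-1, -1+6=5, -1+9=8
a = 1: 1+0=1, 1+6=7, 1+9=10
Collecting distinct sums: A + B = {-5, -1, 1, 4, 5, 7, 8, 10}
|A + B| = 8

A + B = {-5, -1, 1, 4, 5, 7, 8, 10}


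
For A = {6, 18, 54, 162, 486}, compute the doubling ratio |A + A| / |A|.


|A| = 5.
Compute A + A by enumerating all 25 pairs.
A + A = {12, 24, 36, 60, 72, 108, 168, 180, 216, 324, 492, 504, 540, 648, 972}, so |A + A| = 15.
K = |A + A| / |A| = 15/5 = 3/1 ≈ 3.0000.
Reference: AP of size 5 gives K = 9/5 ≈ 1.8000; a fully generic set of size 5 gives K ≈ 3.0000.

|A| = 5, |A + A| = 15, K = 15/5 = 3/1.


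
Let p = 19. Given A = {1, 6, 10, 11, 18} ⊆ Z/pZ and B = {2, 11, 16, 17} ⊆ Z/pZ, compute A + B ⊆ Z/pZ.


Work in Z/19Z: reduce every sum a + b modulo 19.
Enumerate all 20 pairs:
a = 1: 1+2=3, 1+11=12, 1+16=17, 1+17=18
a = 6: 6+2=8, 6+11=17, 6+16=3, 6+17=4
a = 10: 10+2=12, 10+11=2, 10+16=7, 10+17=8
a = 11: 11+2=13, 11+11=3, 11+16=8, 11+17=9
a = 18: 18+2=1, 18+11=10, 18+16=15, 18+17=16
Distinct residues collected: {1, 2, 3, 4, 7, 8, 9, 10, 12, 13, 15, 16, 17, 18}
|A + B| = 14 (out of 19 total residues).

A + B = {1, 2, 3, 4, 7, 8, 9, 10, 12, 13, 15, 16, 17, 18}


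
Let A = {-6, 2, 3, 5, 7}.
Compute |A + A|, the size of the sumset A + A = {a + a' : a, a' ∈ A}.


A + A = {a + a' : a, a' ∈ A}; |A| = 5.
General bounds: 2|A| - 1 ≤ |A + A| ≤ |A|(|A|+1)/2, i.e. 9 ≤ |A + A| ≤ 15.
Lower bound 2|A|-1 is attained iff A is an arithmetic progression.
Enumerate sums a + a' for a ≤ a' (symmetric, so this suffices):
a = -6: -6+-6=-12, -6+2=-4, -6+3=-3, -6+5=-1, -6+7=1
a = 2: 2+2=4, 2+3=5, 2+5=7, 2+7=9
a = 3: 3+3=6, 3+5=8, 3+7=10
a = 5: 5+5=10, 5+7=12
a = 7: 7+7=14
Distinct sums: {-12, -4, -3, -1, 1, 4, 5, 6, 7, 8, 9, 10, 12, 14}
|A + A| = 14

|A + A| = 14


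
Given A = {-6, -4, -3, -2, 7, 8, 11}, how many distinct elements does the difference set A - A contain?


A - A = {a - a' : a, a' ∈ A}; |A| = 7.
Bounds: 2|A|-1 ≤ |A - A| ≤ |A|² - |A| + 1, i.e. 13 ≤ |A - A| ≤ 43.
Note: 0 ∈ A - A always (from a - a). The set is symmetric: if d ∈ A - A then -d ∈ A - A.
Enumerate nonzero differences d = a - a' with a > a' (then include -d):
Positive differences: {1, 2, 3, 4, 9, 10, 11, 12, 13, 14, 15, 17}
Full difference set: {0} ∪ (positive diffs) ∪ (negative diffs).
|A - A| = 1 + 2·12 = 25 (matches direct enumeration: 25).

|A - A| = 25


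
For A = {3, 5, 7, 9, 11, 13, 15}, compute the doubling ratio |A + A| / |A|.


|A| = 7.
Compute A + A by enumerating all 49 pairs.
A + A = {6, 8, 10, 12, 14, 16, 18, 20, 22, 24, 26, 28, 30}, so |A + A| = 13.
K = |A + A| / |A| = 13/7 (already in lowest terms) ≈ 1.8571.
Reference: AP of size 7 gives K = 13/7 ≈ 1.8571; a fully generic set of size 7 gives K ≈ 4.0000.

|A| = 7, |A + A| = 13, K = 13/7.


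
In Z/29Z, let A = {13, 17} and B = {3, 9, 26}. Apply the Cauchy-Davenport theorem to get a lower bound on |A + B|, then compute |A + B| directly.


Cauchy-Davenport: |A + B| ≥ min(p, |A| + |B| - 1) for A, B nonempty in Z/pZ.
|A| = 2, |B| = 3, p = 29.
CD lower bound = min(29, 2 + 3 - 1) = min(29, 4) = 4.
Compute A + B mod 29 directly:
a = 13: 13+3=16, 13+9=22, 13+26=10
a = 17: 17+3=20, 17+9=26, 17+26=14
A + B = {10, 14, 16, 20, 22, 26}, so |A + B| = 6.
Verify: 6 ≥ 4? Yes ✓.

CD lower bound = 4, actual |A + B| = 6.


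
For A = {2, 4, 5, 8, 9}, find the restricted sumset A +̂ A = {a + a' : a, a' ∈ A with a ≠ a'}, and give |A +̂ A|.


Restricted sumset: A +̂ A = {a + a' : a ∈ A, a' ∈ A, a ≠ a'}.
Equivalently, take A + A and drop any sum 2a that is achievable ONLY as a + a for a ∈ A (i.e. sums representable only with equal summands).
Enumerate pairs (a, a') with a < a' (symmetric, so each unordered pair gives one sum; this covers all a ≠ a'):
  2 + 4 = 6
  2 + 5 = 7
  2 + 8 = 10
  2 + 9 = 11
  4 + 5 = 9
  4 + 8 = 12
  4 + 9 = 13
  5 + 8 = 13
  5 + 9 = 14
  8 + 9 = 17
Collected distinct sums: {6, 7, 9, 10, 11, 12, 13, 14, 17}
|A +̂ A| = 9
(Reference bound: |A +̂ A| ≥ 2|A| - 3 for |A| ≥ 2, with |A| = 5 giving ≥ 7.)

|A +̂ A| = 9


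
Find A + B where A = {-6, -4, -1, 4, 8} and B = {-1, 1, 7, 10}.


A + B = {a + b : a ∈ A, b ∈ B}.
Enumerate all |A|·|B| = 5·4 = 20 pairs (a, b) and collect distinct sums.
a = -6: -6+-1=-7, -6+1=-5, -6+7=1, -6+10=4
a = -4: -4+-1=-5, -4+1=-3, -4+7=3, -4+10=6
a = -1: -1+-1=-2, -1+1=0, -1+7=6, -1+10=9
a = 4: 4+-1=3, 4+1=5, 4+7=11, 4+10=14
a = 8: 8+-1=7, 8+1=9, 8+7=15, 8+10=18
Collecting distinct sums: A + B = {-7, -5, -3, -2, 0, 1, 3, 4, 5, 6, 7, 9, 11, 14, 15, 18}
|A + B| = 16

A + B = {-7, -5, -3, -2, 0, 1, 3, 4, 5, 6, 7, 9, 11, 14, 15, 18}


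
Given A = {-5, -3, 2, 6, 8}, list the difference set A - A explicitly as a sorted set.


A - A = {a - a' : a, a' ∈ A}.
Compute a - a' for each ordered pair (a, a'):
a = -5: -5--5=0, -5--3=-2, -5-2=-7, -5-6=-11, -5-8=-13
a = -3: -3--5=2, -3--3=0, -3-2=-5, -3-6=-9, -3-8=-11
a = 2: 2--5=7, 2--3=5, 2-2=0, 2-6=-4, 2-8=-6
a = 6: 6--5=11, 6--3=9, 6-2=4, 6-6=0, 6-8=-2
a = 8: 8--5=13, 8--3=11, 8-2=6, 8-6=2, 8-8=0
Collecting distinct values (and noting 0 appears from a-a):
A - A = {-13, -11, -9, -7, -6, -5, -4, -2, 0, 2, 4, 5, 6, 7, 9, 11, 13}
|A - A| = 17

A - A = {-13, -11, -9, -7, -6, -5, -4, -2, 0, 2, 4, 5, 6, 7, 9, 11, 13}


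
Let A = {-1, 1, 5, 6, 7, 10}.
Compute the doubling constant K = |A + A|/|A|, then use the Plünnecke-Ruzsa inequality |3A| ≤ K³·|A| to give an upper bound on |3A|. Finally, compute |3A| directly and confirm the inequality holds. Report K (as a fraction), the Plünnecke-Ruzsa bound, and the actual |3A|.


|A| = 6.
Step 1: Compute A + A by enumerating all 36 pairs.
A + A = {-2, 0, 2, 4, 5, 6, 7, 8, 9, 10, 11, 12, 13, 14, 15, 16, 17, 20}, so |A + A| = 18.
Step 2: Doubling constant K = |A + A|/|A| = 18/6 = 18/6 ≈ 3.0000.
Step 3: Plünnecke-Ruzsa gives |3A| ≤ K³·|A| = (3.0000)³ · 6 ≈ 162.0000.
Step 4: Compute 3A = A + A + A directly by enumerating all triples (a,b,c) ∈ A³; |3A| = 29.
Step 5: Check 29 ≤ 162.0000? Yes ✓.

K = 18/6, Plünnecke-Ruzsa bound K³|A| ≈ 162.0000, |3A| = 29, inequality holds.


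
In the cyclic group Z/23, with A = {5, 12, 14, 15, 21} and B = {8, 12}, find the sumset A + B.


Work in Z/23Z: reduce every sum a + b modulo 23.
Enumerate all 10 pairs:
a = 5: 5+8=13, 5+12=17
a = 12: 12+8=20, 12+12=1
a = 14: 14+8=22, 14+12=3
a = 15: 15+8=0, 15+12=4
a = 21: 21+8=6, 21+12=10
Distinct residues collected: {0, 1, 3, 4, 6, 10, 13, 17, 20, 22}
|A + B| = 10 (out of 23 total residues).

A + B = {0, 1, 3, 4, 6, 10, 13, 17, 20, 22}


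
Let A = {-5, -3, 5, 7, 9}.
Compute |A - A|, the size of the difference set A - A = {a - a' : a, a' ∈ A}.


A - A = {a - a' : a, a' ∈ A}; |A| = 5.
Bounds: 2|A|-1 ≤ |A - A| ≤ |A|² - |A| + 1, i.e. 9 ≤ |A - A| ≤ 21.
Note: 0 ∈ A - A always (from a - a). The set is symmetric: if d ∈ A - A then -d ∈ A - A.
Enumerate nonzero differences d = a - a' with a > a' (then include -d):
Positive differences: {2, 4, 8, 10, 12, 14}
Full difference set: {0} ∪ (positive diffs) ∪ (negative diffs).
|A - A| = 1 + 2·6 = 13 (matches direct enumeration: 13).

|A - A| = 13


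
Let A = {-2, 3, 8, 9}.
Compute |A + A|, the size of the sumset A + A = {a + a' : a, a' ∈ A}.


A + A = {a + a' : a, a' ∈ A}; |A| = 4.
General bounds: 2|A| - 1 ≤ |A + A| ≤ |A|(|A|+1)/2, i.e. 7 ≤ |A + A| ≤ 10.
Lower bound 2|A|-1 is attained iff A is an arithmetic progression.
Enumerate sums a + a' for a ≤ a' (symmetric, so this suffices):
a = -2: -2+-2=-4, -2+3=1, -2+8=6, -2+9=7
a = 3: 3+3=6, 3+8=11, 3+9=12
a = 8: 8+8=16, 8+9=17
a = 9: 9+9=18
Distinct sums: {-4, 1, 6, 7, 11, 12, 16, 17, 18}
|A + A| = 9

|A + A| = 9


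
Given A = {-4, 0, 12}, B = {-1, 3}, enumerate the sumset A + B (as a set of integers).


A + B = {a + b : a ∈ A, b ∈ B}.
Enumerate all |A|·|B| = 3·2 = 6 pairs (a, b) and collect distinct sums.
a = -4: -4+-1=-5, -4+3=-1
a = 0: 0+-1=-1, 0+3=3
a = 12: 12+-1=11, 12+3=15
Collecting distinct sums: A + B = {-5, -1, 3, 11, 15}
|A + B| = 5

A + B = {-5, -1, 3, 11, 15}


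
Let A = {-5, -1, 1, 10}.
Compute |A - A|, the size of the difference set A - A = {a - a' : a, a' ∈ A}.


A - A = {a - a' : a, a' ∈ A}; |A| = 4.
Bounds: 2|A|-1 ≤ |A - A| ≤ |A|² - |A| + 1, i.e. 7 ≤ |A - A| ≤ 13.
Note: 0 ∈ A - A always (from a - a). The set is symmetric: if d ∈ A - A then -d ∈ A - A.
Enumerate nonzero differences d = a - a' with a > a' (then include -d):
Positive differences: {2, 4, 6, 9, 11, 15}
Full difference set: {0} ∪ (positive diffs) ∪ (negative diffs).
|A - A| = 1 + 2·6 = 13 (matches direct enumeration: 13).

|A - A| = 13


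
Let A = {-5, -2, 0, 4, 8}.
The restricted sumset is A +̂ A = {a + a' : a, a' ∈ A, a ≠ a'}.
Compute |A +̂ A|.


Restricted sumset: A +̂ A = {a + a' : a ∈ A, a' ∈ A, a ≠ a'}.
Equivalently, take A + A and drop any sum 2a that is achievable ONLY as a + a for a ∈ A (i.e. sums representable only with equal summands).
Enumerate pairs (a, a') with a < a' (symmetric, so each unordered pair gives one sum; this covers all a ≠ a'):
  -5 + -2 = -7
  -5 + 0 = -5
  -5 + 4 = -1
  -5 + 8 = 3
  -2 + 0 = -2
  -2 + 4 = 2
  -2 + 8 = 6
  0 + 4 = 4
  0 + 8 = 8
  4 + 8 = 12
Collected distinct sums: {-7, -5, -2, -1, 2, 3, 4, 6, 8, 12}
|A +̂ A| = 10
(Reference bound: |A +̂ A| ≥ 2|A| - 3 for |A| ≥ 2, with |A| = 5 giving ≥ 7.)

|A +̂ A| = 10


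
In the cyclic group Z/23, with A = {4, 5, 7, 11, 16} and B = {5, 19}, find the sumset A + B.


Work in Z/23Z: reduce every sum a + b modulo 23.
Enumerate all 10 pairs:
a = 4: 4+5=9, 4+19=0
a = 5: 5+5=10, 5+19=1
a = 7: 7+5=12, 7+19=3
a = 11: 11+5=16, 11+19=7
a = 16: 16+5=21, 16+19=12
Distinct residues collected: {0, 1, 3, 7, 9, 10, 12, 16, 21}
|A + B| = 9 (out of 23 total residues).

A + B = {0, 1, 3, 7, 9, 10, 12, 16, 21}


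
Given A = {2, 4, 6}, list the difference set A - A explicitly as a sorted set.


A - A = {a - a' : a, a' ∈ A}.
Compute a - a' for each ordered pair (a, a'):
a = 2: 2-2=0, 2-4=-2, 2-6=-4
a = 4: 4-2=2, 4-4=0, 4-6=-2
a = 6: 6-2=4, 6-4=2, 6-6=0
Collecting distinct values (and noting 0 appears from a-a):
A - A = {-4, -2, 0, 2, 4}
|A - A| = 5

A - A = {-4, -2, 0, 2, 4}


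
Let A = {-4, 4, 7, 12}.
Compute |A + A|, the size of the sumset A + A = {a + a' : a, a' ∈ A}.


A + A = {a + a' : a, a' ∈ A}; |A| = 4.
General bounds: 2|A| - 1 ≤ |A + A| ≤ |A|(|A|+1)/2, i.e. 7 ≤ |A + A| ≤ 10.
Lower bound 2|A|-1 is attained iff A is an arithmetic progression.
Enumerate sums a + a' for a ≤ a' (symmetric, so this suffices):
a = -4: -4+-4=-8, -4+4=0, -4+7=3, -4+12=8
a = 4: 4+4=8, 4+7=11, 4+12=16
a = 7: 7+7=14, 7+12=19
a = 12: 12+12=24
Distinct sums: {-8, 0, 3, 8, 11, 14, 16, 19, 24}
|A + A| = 9

|A + A| = 9


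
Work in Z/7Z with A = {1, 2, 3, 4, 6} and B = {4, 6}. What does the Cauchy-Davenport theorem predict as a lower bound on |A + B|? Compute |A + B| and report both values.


Cauchy-Davenport: |A + B| ≥ min(p, |A| + |B| - 1) for A, B nonempty in Z/pZ.
|A| = 5, |B| = 2, p = 7.
CD lower bound = min(7, 5 + 2 - 1) = min(7, 6) = 6.
Compute A + B mod 7 directly:
a = 1: 1+4=5, 1+6=0
a = 2: 2+4=6, 2+6=1
a = 3: 3+4=0, 3+6=2
a = 4: 4+4=1, 4+6=3
a = 6: 6+4=3, 6+6=5
A + B = {0, 1, 2, 3, 5, 6}, so |A + B| = 6.
Verify: 6 ≥ 6? Yes ✓.

CD lower bound = 6, actual |A + B| = 6.


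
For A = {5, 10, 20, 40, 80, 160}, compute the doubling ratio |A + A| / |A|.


|A| = 6.
Compute A + A by enumerating all 36 pairs.
A + A = {10, 15, 20, 25, 30, 40, 45, 50, 60, 80, 85, 90, 100, 120, 160, 165, 170, 180, 200, 240, 320}, so |A + A| = 21.
K = |A + A| / |A| = 21/6 = 7/2 ≈ 3.5000.
Reference: AP of size 6 gives K = 11/6 ≈ 1.8333; a fully generic set of size 6 gives K ≈ 3.5000.

|A| = 6, |A + A| = 21, K = 21/6 = 7/2.


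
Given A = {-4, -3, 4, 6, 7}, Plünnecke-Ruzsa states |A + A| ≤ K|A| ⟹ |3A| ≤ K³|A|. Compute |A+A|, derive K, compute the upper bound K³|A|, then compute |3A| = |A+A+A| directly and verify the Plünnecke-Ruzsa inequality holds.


|A| = 5.
Step 1: Compute A + A by enumerating all 25 pairs.
A + A = {-8, -7, -6, 0, 1, 2, 3, 4, 8, 10, 11, 12, 13, 14}, so |A + A| = 14.
Step 2: Doubling constant K = |A + A|/|A| = 14/5 = 14/5 ≈ 2.8000.
Step 3: Plünnecke-Ruzsa gives |3A| ≤ K³·|A| = (2.8000)³ · 5 ≈ 109.7600.
Step 4: Compute 3A = A + A + A directly by enumerating all triples (a,b,c) ∈ A³; |3A| = 27.
Step 5: Check 27 ≤ 109.7600? Yes ✓.

K = 14/5, Plünnecke-Ruzsa bound K³|A| ≈ 109.7600, |3A| = 27, inequality holds.


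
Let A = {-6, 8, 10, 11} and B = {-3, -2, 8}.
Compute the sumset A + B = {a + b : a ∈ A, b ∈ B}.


A + B = {a + b : a ∈ A, b ∈ B}.
Enumerate all |A|·|B| = 4·3 = 12 pairs (a, b) and collect distinct sums.
a = -6: -6+-3=-9, -6+-2=-8, -6+8=2
a = 8: 8+-3=5, 8+-2=6, 8+8=16
a = 10: 10+-3=7, 10+-2=8, 10+8=18
a = 11: 11+-3=8, 11+-2=9, 11+8=19
Collecting distinct sums: A + B = {-9, -8, 2, 5, 6, 7, 8, 9, 16, 18, 19}
|A + B| = 11

A + B = {-9, -8, 2, 5, 6, 7, 8, 9, 16, 18, 19}


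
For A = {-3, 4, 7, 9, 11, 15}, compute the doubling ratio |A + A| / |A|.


|A| = 6.
Compute A + A by enumerating all 36 pairs.
A + A = {-6, 1, 4, 6, 8, 11, 12, 13, 14, 15, 16, 18, 19, 20, 22, 24, 26, 30}, so |A + A| = 18.
K = |A + A| / |A| = 18/6 = 3/1 ≈ 3.0000.
Reference: AP of size 6 gives K = 11/6 ≈ 1.8333; a fully generic set of size 6 gives K ≈ 3.5000.

|A| = 6, |A + A| = 18, K = 18/6 = 3/1.


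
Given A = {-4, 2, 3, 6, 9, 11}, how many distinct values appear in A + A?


A + A = {a + a' : a, a' ∈ A}; |A| = 6.
General bounds: 2|A| - 1 ≤ |A + A| ≤ |A|(|A|+1)/2, i.e. 11 ≤ |A + A| ≤ 21.
Lower bound 2|A|-1 is attained iff A is an arithmetic progression.
Enumerate sums a + a' for a ≤ a' (symmetric, so this suffices):
a = -4: -4+-4=-8, -4+2=-2, -4+3=-1, -4+6=2, -4+9=5, -4+11=7
a = 2: 2+2=4, 2+3=5, 2+6=8, 2+9=11, 2+11=13
a = 3: 3+3=6, 3+6=9, 3+9=12, 3+11=14
a = 6: 6+6=12, 6+9=15, 6+11=17
a = 9: 9+9=18, 9+11=20
a = 11: 11+11=22
Distinct sums: {-8, -2, -1, 2, 4, 5, 6, 7, 8, 9, 11, 12, 13, 14, 15, 17, 18, 20, 22}
|A + A| = 19

|A + A| = 19


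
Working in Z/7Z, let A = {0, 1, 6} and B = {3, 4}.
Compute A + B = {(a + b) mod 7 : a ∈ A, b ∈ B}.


Work in Z/7Z: reduce every sum a + b modulo 7.
Enumerate all 6 pairs:
a = 0: 0+3=3, 0+4=4
a = 1: 1+3=4, 1+4=5
a = 6: 6+3=2, 6+4=3
Distinct residues collected: {2, 3, 4, 5}
|A + B| = 4 (out of 7 total residues).

A + B = {2, 3, 4, 5}


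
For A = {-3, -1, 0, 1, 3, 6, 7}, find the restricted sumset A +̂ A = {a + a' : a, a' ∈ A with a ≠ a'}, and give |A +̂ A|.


Restricted sumset: A +̂ A = {a + a' : a ∈ A, a' ∈ A, a ≠ a'}.
Equivalently, take A + A and drop any sum 2a that is achievable ONLY as a + a for a ∈ A (i.e. sums representable only with equal summands).
Enumerate pairs (a, a') with a < a' (symmetric, so each unordered pair gives one sum; this covers all a ≠ a'):
  -3 + -1 = -4
  -3 + 0 = -3
  -3 + 1 = -2
  -3 + 3 = 0
  -3 + 6 = 3
  -3 + 7 = 4
  -1 + 0 = -1
  -1 + 1 = 0
  -1 + 3 = 2
  -1 + 6 = 5
  -1 + 7 = 6
  0 + 1 = 1
  0 + 3 = 3
  0 + 6 = 6
  0 + 7 = 7
  1 + 3 = 4
  1 + 6 = 7
  1 + 7 = 8
  3 + 6 = 9
  3 + 7 = 10
  6 + 7 = 13
Collected distinct sums: {-4, -3, -2, -1, 0, 1, 2, 3, 4, 5, 6, 7, 8, 9, 10, 13}
|A +̂ A| = 16
(Reference bound: |A +̂ A| ≥ 2|A| - 3 for |A| ≥ 2, with |A| = 7 giving ≥ 11.)

|A +̂ A| = 16


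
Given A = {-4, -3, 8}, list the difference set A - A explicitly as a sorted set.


A - A = {a - a' : a, a' ∈ A}.
Compute a - a' for each ordered pair (a, a'):
a = -4: -4--4=0, -4--3=-1, -4-8=-12
a = -3: -3--4=1, -3--3=0, -3-8=-11
a = 8: 8--4=12, 8--3=11, 8-8=0
Collecting distinct values (and noting 0 appears from a-a):
A - A = {-12, -11, -1, 0, 1, 11, 12}
|A - A| = 7

A - A = {-12, -11, -1, 0, 1, 11, 12}


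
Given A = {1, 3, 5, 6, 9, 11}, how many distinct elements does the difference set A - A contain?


A - A = {a - a' : a, a' ∈ A}; |A| = 6.
Bounds: 2|A|-1 ≤ |A - A| ≤ |A|² - |A| + 1, i.e. 11 ≤ |A - A| ≤ 31.
Note: 0 ∈ A - A always (from a - a). The set is symmetric: if d ∈ A - A then -d ∈ A - A.
Enumerate nonzero differences d = a - a' with a > a' (then include -d):
Positive differences: {1, 2, 3, 4, 5, 6, 8, 10}
Full difference set: {0} ∪ (positive diffs) ∪ (negative diffs).
|A - A| = 1 + 2·8 = 17 (matches direct enumeration: 17).

|A - A| = 17


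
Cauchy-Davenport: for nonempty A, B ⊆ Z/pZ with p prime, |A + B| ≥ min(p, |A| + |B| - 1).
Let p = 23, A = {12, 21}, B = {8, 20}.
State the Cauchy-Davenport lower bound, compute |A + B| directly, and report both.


Cauchy-Davenport: |A + B| ≥ min(p, |A| + |B| - 1) for A, B nonempty in Z/pZ.
|A| = 2, |B| = 2, p = 23.
CD lower bound = min(23, 2 + 2 - 1) = min(23, 3) = 3.
Compute A + B mod 23 directly:
a = 12: 12+8=20, 12+20=9
a = 21: 21+8=6, 21+20=18
A + B = {6, 9, 18, 20}, so |A + B| = 4.
Verify: 4 ≥ 3? Yes ✓.

CD lower bound = 3, actual |A + B| = 4.


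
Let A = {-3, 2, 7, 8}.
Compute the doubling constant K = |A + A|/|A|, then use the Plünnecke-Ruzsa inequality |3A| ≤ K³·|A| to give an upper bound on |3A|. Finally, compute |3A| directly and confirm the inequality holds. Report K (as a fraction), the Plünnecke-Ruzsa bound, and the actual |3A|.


|A| = 4.
Step 1: Compute A + A by enumerating all 16 pairs.
A + A = {-6, -1, 4, 5, 9, 10, 14, 15, 16}, so |A + A| = 9.
Step 2: Doubling constant K = |A + A|/|A| = 9/4 = 9/4 ≈ 2.2500.
Step 3: Plünnecke-Ruzsa gives |3A| ≤ K³·|A| = (2.2500)³ · 4 ≈ 45.5625.
Step 4: Compute 3A = A + A + A directly by enumerating all triples (a,b,c) ∈ A³; |3A| = 16.
Step 5: Check 16 ≤ 45.5625? Yes ✓.

K = 9/4, Plünnecke-Ruzsa bound K³|A| ≈ 45.5625, |3A| = 16, inequality holds.


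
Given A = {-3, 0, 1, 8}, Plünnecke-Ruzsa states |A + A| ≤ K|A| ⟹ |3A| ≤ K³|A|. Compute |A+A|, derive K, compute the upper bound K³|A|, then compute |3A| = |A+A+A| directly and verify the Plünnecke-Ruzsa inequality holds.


|A| = 4.
Step 1: Compute A + A by enumerating all 16 pairs.
A + A = {-6, -3, -2, 0, 1, 2, 5, 8, 9, 16}, so |A + A| = 10.
Step 2: Doubling constant K = |A + A|/|A| = 10/4 = 10/4 ≈ 2.5000.
Step 3: Plünnecke-Ruzsa gives |3A| ≤ K³·|A| = (2.5000)³ · 4 ≈ 62.5000.
Step 4: Compute 3A = A + A + A directly by enumerating all triples (a,b,c) ∈ A³; |3A| = 19.
Step 5: Check 19 ≤ 62.5000? Yes ✓.

K = 10/4, Plünnecke-Ruzsa bound K³|A| ≈ 62.5000, |3A| = 19, inequality holds.


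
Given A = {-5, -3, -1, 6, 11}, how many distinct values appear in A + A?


A + A = {a + a' : a, a' ∈ A}; |A| = 5.
General bounds: 2|A| - 1 ≤ |A + A| ≤ |A|(|A|+1)/2, i.e. 9 ≤ |A + A| ≤ 15.
Lower bound 2|A|-1 is attained iff A is an arithmetic progression.
Enumerate sums a + a' for a ≤ a' (symmetric, so this suffices):
a = -5: -5+-5=-10, -5+-3=-8, -5+-1=-6, -5+6=1, -5+11=6
a = -3: -3+-3=-6, -3+-1=-4, -3+6=3, -3+11=8
a = -1: -1+-1=-2, -1+6=5, -1+11=10
a = 6: 6+6=12, 6+11=17
a = 11: 11+11=22
Distinct sums: {-10, -8, -6, -4, -2, 1, 3, 5, 6, 8, 10, 12, 17, 22}
|A + A| = 14

|A + A| = 14


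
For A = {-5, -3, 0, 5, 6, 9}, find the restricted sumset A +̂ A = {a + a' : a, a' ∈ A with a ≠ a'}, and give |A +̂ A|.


Restricted sumset: A +̂ A = {a + a' : a ∈ A, a' ∈ A, a ≠ a'}.
Equivalently, take A + A and drop any sum 2a that is achievable ONLY as a + a for a ∈ A (i.e. sums representable only with equal summands).
Enumerate pairs (a, a') with a < a' (symmetric, so each unordered pair gives one sum; this covers all a ≠ a'):
  -5 + -3 = -8
  -5 + 0 = -5
  -5 + 5 = 0
  -5 + 6 = 1
  -5 + 9 = 4
  -3 + 0 = -3
  -3 + 5 = 2
  -3 + 6 = 3
  -3 + 9 = 6
  0 + 5 = 5
  0 + 6 = 6
  0 + 9 = 9
  5 + 6 = 11
  5 + 9 = 14
  6 + 9 = 15
Collected distinct sums: {-8, -5, -3, 0, 1, 2, 3, 4, 5, 6, 9, 11, 14, 15}
|A +̂ A| = 14
(Reference bound: |A +̂ A| ≥ 2|A| - 3 for |A| ≥ 2, with |A| = 6 giving ≥ 9.)

|A +̂ A| = 14


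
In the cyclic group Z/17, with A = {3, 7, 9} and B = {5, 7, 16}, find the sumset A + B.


Work in Z/17Z: reduce every sum a + b modulo 17.
Enumerate all 9 pairs:
a = 3: 3+5=8, 3+7=10, 3+16=2
a = 7: 7+5=12, 7+7=14, 7+16=6
a = 9: 9+5=14, 9+7=16, 9+16=8
Distinct residues collected: {2, 6, 8, 10, 12, 14, 16}
|A + B| = 7 (out of 17 total residues).

A + B = {2, 6, 8, 10, 12, 14, 16}


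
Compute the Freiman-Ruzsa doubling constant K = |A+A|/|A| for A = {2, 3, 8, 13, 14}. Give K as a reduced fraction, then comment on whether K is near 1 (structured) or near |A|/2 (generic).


|A| = 5.
Compute A + A by enumerating all 25 pairs.
A + A = {4, 5, 6, 10, 11, 15, 16, 17, 21, 22, 26, 27, 28}, so |A + A| = 13.
K = |A + A| / |A| = 13/5 (already in lowest terms) ≈ 2.6000.
Reference: AP of size 5 gives K = 9/5 ≈ 1.8000; a fully generic set of size 5 gives K ≈ 3.0000.

|A| = 5, |A + A| = 13, K = 13/5.


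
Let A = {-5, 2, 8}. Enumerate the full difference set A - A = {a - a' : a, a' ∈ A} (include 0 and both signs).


A - A = {a - a' : a, a' ∈ A}.
Compute a - a' for each ordered pair (a, a'):
a = -5: -5--5=0, -5-2=-7, -5-8=-13
a = 2: 2--5=7, 2-2=0, 2-8=-6
a = 8: 8--5=13, 8-2=6, 8-8=0
Collecting distinct values (and noting 0 appears from a-a):
A - A = {-13, -7, -6, 0, 6, 7, 13}
|A - A| = 7

A - A = {-13, -7, -6, 0, 6, 7, 13}


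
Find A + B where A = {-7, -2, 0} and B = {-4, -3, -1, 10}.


A + B = {a + b : a ∈ A, b ∈ B}.
Enumerate all |A|·|B| = 3·4 = 12 pairs (a, b) and collect distinct sums.
a = -7: -7+-4=-11, -7+-3=-10, -7+-1=-8, -7+10=3
a = -2: -2+-4=-6, -2+-3=-5, -2+-1=-3, -2+10=8
a = 0: 0+-4=-4, 0+-3=-3, 0+-1=-1, 0+10=10
Collecting distinct sums: A + B = {-11, -10, -8, -6, -5, -4, -3, -1, 3, 8, 10}
|A + B| = 11

A + B = {-11, -10, -8, -6, -5, -4, -3, -1, 3, 8, 10}


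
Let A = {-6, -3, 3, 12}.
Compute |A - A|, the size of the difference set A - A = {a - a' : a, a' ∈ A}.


A - A = {a - a' : a, a' ∈ A}; |A| = 4.
Bounds: 2|A|-1 ≤ |A - A| ≤ |A|² - |A| + 1, i.e. 7 ≤ |A - A| ≤ 13.
Note: 0 ∈ A - A always (from a - a). The set is symmetric: if d ∈ A - A then -d ∈ A - A.
Enumerate nonzero differences d = a - a' with a > a' (then include -d):
Positive differences: {3, 6, 9, 15, 18}
Full difference set: {0} ∪ (positive diffs) ∪ (negative diffs).
|A - A| = 1 + 2·5 = 11 (matches direct enumeration: 11).

|A - A| = 11


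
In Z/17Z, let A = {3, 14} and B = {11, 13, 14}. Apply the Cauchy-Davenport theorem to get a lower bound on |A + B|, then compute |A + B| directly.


Cauchy-Davenport: |A + B| ≥ min(p, |A| + |B| - 1) for A, B nonempty in Z/pZ.
|A| = 2, |B| = 3, p = 17.
CD lower bound = min(17, 2 + 3 - 1) = min(17, 4) = 4.
Compute A + B mod 17 directly:
a = 3: 3+11=14, 3+13=16, 3+14=0
a = 14: 14+11=8, 14+13=10, 14+14=11
A + B = {0, 8, 10, 11, 14, 16}, so |A + B| = 6.
Verify: 6 ≥ 4? Yes ✓.

CD lower bound = 4, actual |A + B| = 6.


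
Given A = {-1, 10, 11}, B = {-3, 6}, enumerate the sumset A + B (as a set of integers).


A + B = {a + b : a ∈ A, b ∈ B}.
Enumerate all |A|·|B| = 3·2 = 6 pairs (a, b) and collect distinct sums.
a = -1: -1+-3=-4, -1+6=5
a = 10: 10+-3=7, 10+6=16
a = 11: 11+-3=8, 11+6=17
Collecting distinct sums: A + B = {-4, 5, 7, 8, 16, 17}
|A + B| = 6

A + B = {-4, 5, 7, 8, 16, 17}


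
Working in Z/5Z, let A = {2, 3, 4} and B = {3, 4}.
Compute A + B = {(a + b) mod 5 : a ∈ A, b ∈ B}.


Work in Z/5Z: reduce every sum a + b modulo 5.
Enumerate all 6 pairs:
a = 2: 2+3=0, 2+4=1
a = 3: 3+3=1, 3+4=2
a = 4: 4+3=2, 4+4=3
Distinct residues collected: {0, 1, 2, 3}
|A + B| = 4 (out of 5 total residues).

A + B = {0, 1, 2, 3}


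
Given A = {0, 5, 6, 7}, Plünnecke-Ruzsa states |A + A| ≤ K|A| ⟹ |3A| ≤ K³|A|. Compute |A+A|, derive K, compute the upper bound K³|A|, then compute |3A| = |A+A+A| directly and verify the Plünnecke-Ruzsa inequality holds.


|A| = 4.
Step 1: Compute A + A by enumerating all 16 pairs.
A + A = {0, 5, 6, 7, 10, 11, 12, 13, 14}, so |A + A| = 9.
Step 2: Doubling constant K = |A + A|/|A| = 9/4 = 9/4 ≈ 2.2500.
Step 3: Plünnecke-Ruzsa gives |3A| ≤ K³·|A| = (2.2500)³ · 4 ≈ 45.5625.
Step 4: Compute 3A = A + A + A directly by enumerating all triples (a,b,c) ∈ A³; |3A| = 16.
Step 5: Check 16 ≤ 45.5625? Yes ✓.

K = 9/4, Plünnecke-Ruzsa bound K³|A| ≈ 45.5625, |3A| = 16, inequality holds.


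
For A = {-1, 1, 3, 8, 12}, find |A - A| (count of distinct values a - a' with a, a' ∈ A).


A - A = {a - a' : a, a' ∈ A}; |A| = 5.
Bounds: 2|A|-1 ≤ |A - A| ≤ |A|² - |A| + 1, i.e. 9 ≤ |A - A| ≤ 21.
Note: 0 ∈ A - A always (from a - a). The set is symmetric: if d ∈ A - A then -d ∈ A - A.
Enumerate nonzero differences d = a - a' with a > a' (then include -d):
Positive differences: {2, 4, 5, 7, 9, 11, 13}
Full difference set: {0} ∪ (positive diffs) ∪ (negative diffs).
|A - A| = 1 + 2·7 = 15 (matches direct enumeration: 15).

|A - A| = 15


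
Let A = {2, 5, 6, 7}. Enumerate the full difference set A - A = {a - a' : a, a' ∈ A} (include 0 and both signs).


A - A = {a - a' : a, a' ∈ A}.
Compute a - a' for each ordered pair (a, a'):
a = 2: 2-2=0, 2-5=-3, 2-6=-4, 2-7=-5
a = 5: 5-2=3, 5-5=0, 5-6=-1, 5-7=-2
a = 6: 6-2=4, 6-5=1, 6-6=0, 6-7=-1
a = 7: 7-2=5, 7-5=2, 7-6=1, 7-7=0
Collecting distinct values (and noting 0 appears from a-a):
A - A = {-5, -4, -3, -2, -1, 0, 1, 2, 3, 4, 5}
|A - A| = 11

A - A = {-5, -4, -3, -2, -1, 0, 1, 2, 3, 4, 5}


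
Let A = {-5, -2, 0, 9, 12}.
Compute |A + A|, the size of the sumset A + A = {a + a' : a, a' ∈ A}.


A + A = {a + a' : a, a' ∈ A}; |A| = 5.
General bounds: 2|A| - 1 ≤ |A + A| ≤ |A|(|A|+1)/2, i.e. 9 ≤ |A + A| ≤ 15.
Lower bound 2|A|-1 is attained iff A is an arithmetic progression.
Enumerate sums a + a' for a ≤ a' (symmetric, so this suffices):
a = -5: -5+-5=-10, -5+-2=-7, -5+0=-5, -5+9=4, -5+12=7
a = -2: -2+-2=-4, -2+0=-2, -2+9=7, -2+12=10
a = 0: 0+0=0, 0+9=9, 0+12=12
a = 9: 9+9=18, 9+12=21
a = 12: 12+12=24
Distinct sums: {-10, -7, -5, -4, -2, 0, 4, 7, 9, 10, 12, 18, 21, 24}
|A + A| = 14

|A + A| = 14


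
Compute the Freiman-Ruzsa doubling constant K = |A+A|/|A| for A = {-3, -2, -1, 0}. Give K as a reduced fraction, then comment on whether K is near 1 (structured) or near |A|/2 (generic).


|A| = 4.
Compute A + A by enumerating all 16 pairs.
A + A = {-6, -5, -4, -3, -2, -1, 0}, so |A + A| = 7.
K = |A + A| / |A| = 7/4 (already in lowest terms) ≈ 1.7500.
Reference: AP of size 4 gives K = 7/4 ≈ 1.7500; a fully generic set of size 4 gives K ≈ 2.5000.

|A| = 4, |A + A| = 7, K = 7/4.


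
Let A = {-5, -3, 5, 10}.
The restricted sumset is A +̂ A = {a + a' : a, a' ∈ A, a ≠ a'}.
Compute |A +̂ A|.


Restricted sumset: A +̂ A = {a + a' : a ∈ A, a' ∈ A, a ≠ a'}.
Equivalently, take A + A and drop any sum 2a that is achievable ONLY as a + a for a ∈ A (i.e. sums representable only with equal summands).
Enumerate pairs (a, a') with a < a' (symmetric, so each unordered pair gives one sum; this covers all a ≠ a'):
  -5 + -3 = -8
  -5 + 5 = 0
  -5 + 10 = 5
  -3 + 5 = 2
  -3 + 10 = 7
  5 + 10 = 15
Collected distinct sums: {-8, 0, 2, 5, 7, 15}
|A +̂ A| = 6
(Reference bound: |A +̂ A| ≥ 2|A| - 3 for |A| ≥ 2, with |A| = 4 giving ≥ 5.)

|A +̂ A| = 6


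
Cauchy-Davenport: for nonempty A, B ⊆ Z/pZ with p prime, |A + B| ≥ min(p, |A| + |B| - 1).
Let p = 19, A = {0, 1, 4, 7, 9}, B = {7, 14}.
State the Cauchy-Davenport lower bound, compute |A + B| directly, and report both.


Cauchy-Davenport: |A + B| ≥ min(p, |A| + |B| - 1) for A, B nonempty in Z/pZ.
|A| = 5, |B| = 2, p = 19.
CD lower bound = min(19, 5 + 2 - 1) = min(19, 6) = 6.
Compute A + B mod 19 directly:
a = 0: 0+7=7, 0+14=14
a = 1: 1+7=8, 1+14=15
a = 4: 4+7=11, 4+14=18
a = 7: 7+7=14, 7+14=2
a = 9: 9+7=16, 9+14=4
A + B = {2, 4, 7, 8, 11, 14, 15, 16, 18}, so |A + B| = 9.
Verify: 9 ≥ 6? Yes ✓.

CD lower bound = 6, actual |A + B| = 9.


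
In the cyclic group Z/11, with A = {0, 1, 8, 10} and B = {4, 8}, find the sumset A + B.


Work in Z/11Z: reduce every sum a + b modulo 11.
Enumerate all 8 pairs:
a = 0: 0+4=4, 0+8=8
a = 1: 1+4=5, 1+8=9
a = 8: 8+4=1, 8+8=5
a = 10: 10+4=3, 10+8=7
Distinct residues collected: {1, 3, 4, 5, 7, 8, 9}
|A + B| = 7 (out of 11 total residues).

A + B = {1, 3, 4, 5, 7, 8, 9}


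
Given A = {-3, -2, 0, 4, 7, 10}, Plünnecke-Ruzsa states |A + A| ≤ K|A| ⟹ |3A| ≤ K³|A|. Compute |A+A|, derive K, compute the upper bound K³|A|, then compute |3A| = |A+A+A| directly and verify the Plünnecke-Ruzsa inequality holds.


|A| = 6.
Step 1: Compute A + A by enumerating all 36 pairs.
A + A = {-6, -5, -4, -3, -2, 0, 1, 2, 4, 5, 7, 8, 10, 11, 14, 17, 20}, so |A + A| = 17.
Step 2: Doubling constant K = |A + A|/|A| = 17/6 = 17/6 ≈ 2.8333.
Step 3: Plünnecke-Ruzsa gives |3A| ≤ K³·|A| = (2.8333)³ · 6 ≈ 136.4722.
Step 4: Compute 3A = A + A + A directly by enumerating all triples (a,b,c) ∈ A³; |3A| = 31.
Step 5: Check 31 ≤ 136.4722? Yes ✓.

K = 17/6, Plünnecke-Ruzsa bound K³|A| ≈ 136.4722, |3A| = 31, inequality holds.


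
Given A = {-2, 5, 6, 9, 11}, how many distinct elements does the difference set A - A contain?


A - A = {a - a' : a, a' ∈ A}; |A| = 5.
Bounds: 2|A|-1 ≤ |A - A| ≤ |A|² - |A| + 1, i.e. 9 ≤ |A - A| ≤ 21.
Note: 0 ∈ A - A always (from a - a). The set is symmetric: if d ∈ A - A then -d ∈ A - A.
Enumerate nonzero differences d = a - a' with a > a' (then include -d):
Positive differences: {1, 2, 3, 4, 5, 6, 7, 8, 11, 13}
Full difference set: {0} ∪ (positive diffs) ∪ (negative diffs).
|A - A| = 1 + 2·10 = 21 (matches direct enumeration: 21).

|A - A| = 21


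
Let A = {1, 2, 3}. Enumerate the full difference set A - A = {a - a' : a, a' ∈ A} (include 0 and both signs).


A - A = {a - a' : a, a' ∈ A}.
Compute a - a' for each ordered pair (a, a'):
a = 1: 1-1=0, 1-2=-1, 1-3=-2
a = 2: 2-1=1, 2-2=0, 2-3=-1
a = 3: 3-1=2, 3-2=1, 3-3=0
Collecting distinct values (and noting 0 appears from a-a):
A - A = {-2, -1, 0, 1, 2}
|A - A| = 5

A - A = {-2, -1, 0, 1, 2}


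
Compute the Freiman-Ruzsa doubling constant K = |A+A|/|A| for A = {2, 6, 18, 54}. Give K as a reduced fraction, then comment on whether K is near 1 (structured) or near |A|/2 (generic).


|A| = 4.
Compute A + A by enumerating all 16 pairs.
A + A = {4, 8, 12, 20, 24, 36, 56, 60, 72, 108}, so |A + A| = 10.
K = |A + A| / |A| = 10/4 = 5/2 ≈ 2.5000.
Reference: AP of size 4 gives K = 7/4 ≈ 1.7500; a fully generic set of size 4 gives K ≈ 2.5000.

|A| = 4, |A + A| = 10, K = 10/4 = 5/2.


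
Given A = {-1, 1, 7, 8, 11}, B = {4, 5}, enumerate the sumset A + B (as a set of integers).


A + B = {a + b : a ∈ A, b ∈ B}.
Enumerate all |A|·|B| = 5·2 = 10 pairs (a, b) and collect distinct sums.
a = -1: -1+4=3, -1+5=4
a = 1: 1+4=5, 1+5=6
a = 7: 7+4=11, 7+5=12
a = 8: 8+4=12, 8+5=13
a = 11: 11+4=15, 11+5=16
Collecting distinct sums: A + B = {3, 4, 5, 6, 11, 12, 13, 15, 16}
|A + B| = 9

A + B = {3, 4, 5, 6, 11, 12, 13, 15, 16}


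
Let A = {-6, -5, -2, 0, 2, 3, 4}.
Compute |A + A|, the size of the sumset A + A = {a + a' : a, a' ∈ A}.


A + A = {a + a' : a, a' ∈ A}; |A| = 7.
General bounds: 2|A| - 1 ≤ |A + A| ≤ |A|(|A|+1)/2, i.e. 13 ≤ |A + A| ≤ 28.
Lower bound 2|A|-1 is attained iff A is an arithmetic progression.
Enumerate sums a + a' for a ≤ a' (symmetric, so this suffices):
a = -6: -6+-6=-12, -6+-5=-11, -6+-2=-8, -6+0=-6, -6+2=-4, -6+3=-3, -6+4=-2
a = -5: -5+-5=-10, -5+-2=-7, -5+0=-5, -5+2=-3, -5+3=-2, -5+4=-1
a = -2: -2+-2=-4, -2+0=-2, -2+2=0, -2+3=1, -2+4=2
a = 0: 0+0=0, 0+2=2, 0+3=3, 0+4=4
a = 2: 2+2=4, 2+3=5, 2+4=6
a = 3: 3+3=6, 3+4=7
a = 4: 4+4=8
Distinct sums: {-12, -11, -10, -8, -7, -6, -5, -4, -3, -2, -1, 0, 1, 2, 3, 4, 5, 6, 7, 8}
|A + A| = 20

|A + A| = 20


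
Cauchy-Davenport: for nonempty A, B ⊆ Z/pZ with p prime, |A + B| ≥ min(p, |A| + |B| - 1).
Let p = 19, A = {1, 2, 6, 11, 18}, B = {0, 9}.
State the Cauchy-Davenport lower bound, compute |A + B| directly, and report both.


Cauchy-Davenport: |A + B| ≥ min(p, |A| + |B| - 1) for A, B nonempty in Z/pZ.
|A| = 5, |B| = 2, p = 19.
CD lower bound = min(19, 5 + 2 - 1) = min(19, 6) = 6.
Compute A + B mod 19 directly:
a = 1: 1+0=1, 1+9=10
a = 2: 2+0=2, 2+9=11
a = 6: 6+0=6, 6+9=15
a = 11: 11+0=11, 11+9=1
a = 18: 18+0=18, 18+9=8
A + B = {1, 2, 6, 8, 10, 11, 15, 18}, so |A + B| = 8.
Verify: 8 ≥ 6? Yes ✓.

CD lower bound = 6, actual |A + B| = 8.


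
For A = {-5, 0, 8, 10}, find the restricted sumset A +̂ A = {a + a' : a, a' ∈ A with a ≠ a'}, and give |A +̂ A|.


Restricted sumset: A +̂ A = {a + a' : a ∈ A, a' ∈ A, a ≠ a'}.
Equivalently, take A + A and drop any sum 2a that is achievable ONLY as a + a for a ∈ A (i.e. sums representable only with equal summands).
Enumerate pairs (a, a') with a < a' (symmetric, so each unordered pair gives one sum; this covers all a ≠ a'):
  -5 + 0 = -5
  -5 + 8 = 3
  -5 + 10 = 5
  0 + 8 = 8
  0 + 10 = 10
  8 + 10 = 18
Collected distinct sums: {-5, 3, 5, 8, 10, 18}
|A +̂ A| = 6
(Reference bound: |A +̂ A| ≥ 2|A| - 3 for |A| ≥ 2, with |A| = 4 giving ≥ 5.)

|A +̂ A| = 6


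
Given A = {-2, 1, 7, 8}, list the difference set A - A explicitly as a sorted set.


A - A = {a - a' : a, a' ∈ A}.
Compute a - a' for each ordered pair (a, a'):
a = -2: -2--2=0, -2-1=-3, -2-7=-9, -2-8=-10
a = 1: 1--2=3, 1-1=0, 1-7=-6, 1-8=-7
a = 7: 7--2=9, 7-1=6, 7-7=0, 7-8=-1
a = 8: 8--2=10, 8-1=7, 8-7=1, 8-8=0
Collecting distinct values (and noting 0 appears from a-a):
A - A = {-10, -9, -7, -6, -3, -1, 0, 1, 3, 6, 7, 9, 10}
|A - A| = 13

A - A = {-10, -9, -7, -6, -3, -1, 0, 1, 3, 6, 7, 9, 10}


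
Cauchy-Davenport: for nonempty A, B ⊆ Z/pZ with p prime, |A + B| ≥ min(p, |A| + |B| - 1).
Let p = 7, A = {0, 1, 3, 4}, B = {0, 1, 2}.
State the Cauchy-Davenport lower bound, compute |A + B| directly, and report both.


Cauchy-Davenport: |A + B| ≥ min(p, |A| + |B| - 1) for A, B nonempty in Z/pZ.
|A| = 4, |B| = 3, p = 7.
CD lower bound = min(7, 4 + 3 - 1) = min(7, 6) = 6.
Compute A + B mod 7 directly:
a = 0: 0+0=0, 0+1=1, 0+2=2
a = 1: 1+0=1, 1+1=2, 1+2=3
a = 3: 3+0=3, 3+1=4, 3+2=5
a = 4: 4+0=4, 4+1=5, 4+2=6
A + B = {0, 1, 2, 3, 4, 5, 6}, so |A + B| = 7.
Verify: 7 ≥ 6? Yes ✓.

CD lower bound = 6, actual |A + B| = 7.


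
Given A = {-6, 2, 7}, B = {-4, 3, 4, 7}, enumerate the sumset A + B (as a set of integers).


A + B = {a + b : a ∈ A, b ∈ B}.
Enumerate all |A|·|B| = 3·4 = 12 pairs (a, b) and collect distinct sums.
a = -6: -6+-4=-10, -6+3=-3, -6+4=-2, -6+7=1
a = 2: 2+-4=-2, 2+3=5, 2+4=6, 2+7=9
a = 7: 7+-4=3, 7+3=10, 7+4=11, 7+7=14
Collecting distinct sums: A + B = {-10, -3, -2, 1, 3, 5, 6, 9, 10, 11, 14}
|A + B| = 11

A + B = {-10, -3, -2, 1, 3, 5, 6, 9, 10, 11, 14}
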